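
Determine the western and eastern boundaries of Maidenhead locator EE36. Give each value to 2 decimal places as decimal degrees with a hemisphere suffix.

Field E=4, E=4: +4·20° lon, +4·10° lat → SW at lon -100°, lat -50°.
Square 3, 6: +3·2° lon, +6·1° lat → SW at lon -94°, lat -44°.
Cell spans 2° lon × 1° lat.
west 94.00° W, east 92.00° W.

94.00° W, 92.00° W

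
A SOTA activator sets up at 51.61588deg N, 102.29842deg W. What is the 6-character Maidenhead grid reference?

DO81uo

Offset from 180°W / 90°S: lon 77.7016°, lat 141.6159°.
Field (20°×10°, letters A–R): 77.7016/20 → 3 → D, 141.6159/10 → 14 → O; chars DO.
Square (2°×1°, digits 0–9): 17.7016/2 → 8, 1.6159/1 → 1; chars 81.
Subsquare (5′×2.5′, letters a–x): 1.7016/0.0833333 → 20 → u, 0.6159/0.0416667 → 14 → o; chars uo.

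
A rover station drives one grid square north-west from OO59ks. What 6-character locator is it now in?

OO59jt

Longitude subsquare k = 10; −1 → 9 = j.
Latitude subsquare s = 18; +1 → 19 = t.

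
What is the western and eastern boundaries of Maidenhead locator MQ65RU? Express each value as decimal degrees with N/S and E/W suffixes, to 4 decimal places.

73.4167° E, 73.5000° E

Field M=12, Q=16: +12·20° lon, +16·10° lat → SW at lon 60°, lat 70°.
Square 6, 5: +6·2° lon, +5·1° lat → SW at lon 72°, lat 75°.
Subsquare r=17, u=20: +17·0.0833333° lon, +20·0.0416667° lat → SW at lon 73.4167°, lat 75.8333°.
Cell spans 0.0833333° lon × 0.0416667° lat.
west 73.4167° E, east 73.5000° E.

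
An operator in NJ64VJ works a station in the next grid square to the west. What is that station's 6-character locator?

NJ64uj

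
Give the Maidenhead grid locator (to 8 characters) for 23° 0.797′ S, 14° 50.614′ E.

JG76kx16

Offset from 180°W / 90°S: lon 194.84357°, lat 66.98672°.
Field: lon ⌊194.84357/20⌋ = 9 → J; lat ⌊66.98672/10⌋ = 6 → G.
Square: lon ⌊14.84357/2⌋ = 7; lat ⌊6.98672/1⌋ = 6.
Subsquare: lon ⌊0.84357/0.0833333⌋ = 10 → k; lat ⌊0.98672/0.0416667⌋ = 23 → x.
Extended square: lon ⌊0.01023/0.00833333⌋ = 1; lat ⌊0.02838/0.00416667⌋ = 6.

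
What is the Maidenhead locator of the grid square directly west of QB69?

QB59

Longitude square 6; −1 → 5.
The latitude characters are unchanged.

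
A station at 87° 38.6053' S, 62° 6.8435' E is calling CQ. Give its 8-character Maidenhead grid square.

Shift to the Maidenhead origin (180°W, 90°S): lon 242.11406, lat 2.35658.
Field (20°×10°, letters A–R): lon ⌊242.11406/20⌋ = 12 → M; lat ⌊2.35658/10⌋ = 0 → A.
Square (2°×1°, digits 0–9): lon ⌊2.11406/2⌋ = 1; lat ⌊2.35658/1⌋ = 2.
Subsquare (5′×2.5′, letters a–x): lon ⌊0.11406/0.0833333⌋ = 1 → b; lat ⌊0.35658/0.0416667⌋ = 8 → i.
Extended square (30″×15″, digits 0–9): lon ⌊0.03072/0.00833333⌋ = 3; lat ⌊0.02324/0.00416667⌋ = 5.

MA12bi35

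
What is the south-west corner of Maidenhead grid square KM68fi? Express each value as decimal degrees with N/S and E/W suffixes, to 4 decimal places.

38.3333° N, 32.4167° E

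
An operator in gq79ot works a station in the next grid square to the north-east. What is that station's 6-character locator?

GQ79pu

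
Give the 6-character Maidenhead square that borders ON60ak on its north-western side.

Longitude subsquare a = 0; −1 → -1, wraps to 23 = x, carry into square.
Longitude square 6; −1 → 5.
Latitude subsquare k = 10; +1 → 11 = l.

ON50xl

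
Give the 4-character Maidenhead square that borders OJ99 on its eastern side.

PJ09

Longitude square 9; +1 → 10, wraps to 0, carry into field.
Longitude field O = 14; +1 → 15 = P.
The latitude characters are unchanged.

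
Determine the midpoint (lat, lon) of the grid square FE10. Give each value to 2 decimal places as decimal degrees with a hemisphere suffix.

Field F=5, E=4: +5·20° lon, +4·10° lat → SW at lon -80°, lat -50°.
Square 1, 0: +1·2° lon, +0·1° lat → SW at lon -78°, lat -50°.
Cell spans 2° lon × 1° lat. Centre is SW corner plus half of each.
latitude 49.50° S, longitude 77.00° W.

49.50° S, 77.00° W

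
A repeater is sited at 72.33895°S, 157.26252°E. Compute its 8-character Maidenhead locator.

Shift to the Maidenhead origin (180°W, 90°S): lon 337.26252, lat 17.66105.
Field (20°×10°, letters A–R): lon ⌊337.26252/20⌋ = 16 → Q; lat ⌊17.66105/10⌋ = 1 → B.
Square (2°×1°, digits 0–9): lon ⌊17.26252/2⌋ = 8; lat ⌊7.66105/1⌋ = 7.
Subsquare (5′×2.5′, letters a–x): lon ⌊1.26252/0.0833333⌋ = 15 → p; lat ⌊0.66105/0.0416667⌋ = 15 → p.
Extended square (30″×15″, digits 0–9): lon ⌊0.01252/0.00833333⌋ = 1; lat ⌊0.03605/0.00416667⌋ = 8.

QB87pp18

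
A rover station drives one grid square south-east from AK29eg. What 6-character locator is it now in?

Longitude subsquare e = 4; +1 → 5 = f.
Latitude subsquare g = 6; −1 → 5 = f.

AK29ff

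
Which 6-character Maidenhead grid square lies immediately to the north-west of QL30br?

QL30as

Longitude subsquare b = 1; −1 → 0 = a.
Latitude subsquare r = 17; +1 → 18 = s.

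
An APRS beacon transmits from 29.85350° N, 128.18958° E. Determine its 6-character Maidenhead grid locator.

Offset from 180°W / 90°S: lon 308.1896°, lat 119.8535°.
Field (20°×10°, letters A–R): lon ⌊308.1896/20⌋ = 15 → P; lat ⌊119.8535/10⌋ = 11 → L.
Square (2°×1°, digits 0–9): lon ⌊8.1896/2⌋ = 4; lat ⌊9.8535/1⌋ = 9.
Subsquare (5′×2.5′, letters a–x): lon ⌊0.1896/0.0833333⌋ = 2 → c; lat ⌊0.8535/0.0416667⌋ = 20 → u.

PL49cu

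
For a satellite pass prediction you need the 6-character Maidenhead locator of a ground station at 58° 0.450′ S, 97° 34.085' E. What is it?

ND81sx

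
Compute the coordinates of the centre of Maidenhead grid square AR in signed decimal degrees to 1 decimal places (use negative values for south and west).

85.0, -170.0

Field A=0, R=17: +0·20° lon, +17·10° lat → SW at lon -180°, lat 80°.
Cell spans 20° lon × 10° lat. Centre is SW corner plus half of each.
latitude 85.0, longitude -170.0.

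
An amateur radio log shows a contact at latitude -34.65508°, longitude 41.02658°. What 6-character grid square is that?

LF05mi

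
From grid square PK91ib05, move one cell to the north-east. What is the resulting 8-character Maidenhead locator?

PK91ib16

Longitude extended square 0; +1 → 1.
Latitude extended square 5; +1 → 6.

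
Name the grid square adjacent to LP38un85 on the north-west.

Longitude extended square 8; −1 → 7.
Latitude extended square 5; +1 → 6.

LP38un76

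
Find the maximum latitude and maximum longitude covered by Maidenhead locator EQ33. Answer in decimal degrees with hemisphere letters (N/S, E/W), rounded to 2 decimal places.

74.00° N, 92.00° W

Field E=4, Q=16: +4·20° lon, +16·10° lat → SW at lon -100°, lat 70°.
Square 3, 3: +3·2° lon, +3·1° lat → SW at lon -94°, lat 73°.
Cell spans 2° lon × 1° lat. NE corner is SW corner plus one full cell.
latitude 74.00° N, longitude 92.00° W.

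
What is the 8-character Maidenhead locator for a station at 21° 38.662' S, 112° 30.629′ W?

DG38ri85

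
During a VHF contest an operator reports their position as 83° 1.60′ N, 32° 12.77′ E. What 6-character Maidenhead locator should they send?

Add 180° to longitude and 90° to latitude: 212.2128, 173.0267.
Field: lon ⌊212.2128/20⌋ = 10 → K; lat ⌊173.0267/10⌋ = 17 → R.
Square: lon ⌊12.2128/2⌋ = 6; lat ⌊3.0267/1⌋ = 3.
Subsquare: lon ⌊0.2128/0.0833333⌋ = 2 → c; lat ⌊0.0267/0.0416667⌋ = 0 → a.

KR63ca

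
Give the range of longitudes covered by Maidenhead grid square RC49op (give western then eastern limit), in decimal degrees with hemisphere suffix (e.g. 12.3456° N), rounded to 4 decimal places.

169.1667° E, 169.2500° E

Field R=17, C=2: +17·20° lon, +2·10° lat → SW at lon 160°, lat -70°.
Square 4, 9: +4·2° lon, +9·1° lat → SW at lon 168°, lat -61°.
Subsquare o=14, p=15: +14·0.0833333° lon, +15·0.0416667° lat → SW at lon 169.167°, lat -60.375°.
Cell spans 0.0833333° lon × 0.0416667° lat.
west 169.1667° E, east 169.2500° E.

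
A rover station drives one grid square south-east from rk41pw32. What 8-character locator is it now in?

RK41pw41

Longitude extended square 3; +1 → 4.
Latitude extended square 2; −1 → 1.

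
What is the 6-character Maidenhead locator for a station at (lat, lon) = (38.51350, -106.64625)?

DM68qm

Offset from 180°W / 90°S: lon 73.3538°, lat 128.5135°.
Field (20°×10°, letters A–R): 73.3538/20 → 3 → D, 128.5135/10 → 12 → M; chars DM.
Square (2°×1°, digits 0–9): 13.3538/2 → 6, 8.5135/1 → 8; chars 68.
Subsquare (5′×2.5′, letters a–x): 1.3538/0.0833333 → 16 → q, 0.5135/0.0416667 → 12 → m; chars qm.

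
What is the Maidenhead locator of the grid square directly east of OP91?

PP01

Longitude square 9; +1 → 10, wraps to 0, carry into field.
Longitude field O = 14; +1 → 15 = P.
The latitude characters are unchanged.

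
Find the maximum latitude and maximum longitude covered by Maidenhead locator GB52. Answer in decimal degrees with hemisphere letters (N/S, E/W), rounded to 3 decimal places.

Field G=6, B=1: +6·20° lon, +1·10° lat → SW at lon -60°, lat -80°.
Square 5, 2: +5·2° lon, +2·1° lat → SW at lon -50°, lat -78°.
Cell spans 2° lon × 1° lat. NE corner is SW corner plus one full cell.
latitude 77.000° S, longitude 48.000° W.

77.000° S, 48.000° W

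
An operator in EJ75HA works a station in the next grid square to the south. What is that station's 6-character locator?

EJ74hx

Latitude subsquare a = 0; −1 → -1, wraps to 23 = x, carry into square.
Latitude square 5; −1 → 4.
The longitude characters are unchanged.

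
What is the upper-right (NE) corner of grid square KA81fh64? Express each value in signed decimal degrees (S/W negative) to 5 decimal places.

-88.68750, 36.47500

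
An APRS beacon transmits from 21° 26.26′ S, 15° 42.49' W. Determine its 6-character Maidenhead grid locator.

Shift to the Maidenhead origin (180°W, 90°S): lon 164.2918, lat 68.5623.
Field: 164.2918/20 → 8 → I, 68.5623/10 → 6 → G; chars IG.
Square: 4.2918/2 → 2, 8.5623/1 → 8; chars 28.
Subsquare: 0.2918/0.0833333 → 3 → d, 0.5623/0.0416667 → 13 → n; chars dn.

IG28dn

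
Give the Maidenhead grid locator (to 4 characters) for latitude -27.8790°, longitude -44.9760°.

GG72

Add 180° to longitude and 90° to latitude: 135.02, 62.12.
Field: 135.02/20 → 6 → G, 62.12/10 → 6 → G; chars GG.
Square: 15.02/2 → 7, 2.12/1 → 2; chars 72.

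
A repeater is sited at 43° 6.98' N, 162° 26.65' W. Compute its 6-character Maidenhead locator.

Offset from 180°W / 90°S: lon 17.5558°, lat 133.1163°.
Field: lon ⌊17.5558/20⌋ = 0 → A; lat ⌊133.1163/10⌋ = 13 → N.
Square: lon ⌊17.5558/2⌋ = 8; lat ⌊3.1163/1⌋ = 3.
Subsquare: lon ⌊1.5558/0.0833333⌋ = 18 → s; lat ⌊0.1163/0.0416667⌋ = 2 → c.

AN83sc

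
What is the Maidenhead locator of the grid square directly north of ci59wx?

Latitude subsquare x = 23; +1 → 24, wraps to 0 = a, carry into square.
Latitude square 9; +1 → 10, wraps to 0, carry into field.
Latitude field I = 8; +1 → 9 = J.
The longitude characters are unchanged.

CJ50wa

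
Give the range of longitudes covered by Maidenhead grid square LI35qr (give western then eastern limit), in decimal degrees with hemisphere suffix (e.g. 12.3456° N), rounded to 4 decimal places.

47.3333° E, 47.4167° E

Field L=11, I=8: +11·20° lon, +8·10° lat → SW at lon 40°, lat -10°.
Square 3, 5: +3·2° lon, +5·1° lat → SW at lon 46°, lat -5°.
Subsquare q=16, r=17: +16·0.0833333° lon, +17·0.0416667° lat → SW at lon 47.3333°, lat -4.29167°.
Cell spans 0.0833333° lon × 0.0416667° lat.
west 47.3333° E, east 47.4167° E.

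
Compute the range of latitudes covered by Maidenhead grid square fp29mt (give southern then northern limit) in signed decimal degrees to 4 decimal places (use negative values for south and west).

Field F=5, P=15: +5·20° lon, +15·10° lat → SW at lon -80°, lat 60°.
Square 2, 9: +2·2° lon, +9·1° lat → SW at lon -76°, lat 69°.
Subsquare m=12, t=19: +12·0.0833333° lon, +19·0.0416667° lat → SW at lon -75°, lat 69.7917°.
Cell spans 0.0833333° lon × 0.0416667° lat.
south 69.7917, north 69.8333.

69.7917, 69.8333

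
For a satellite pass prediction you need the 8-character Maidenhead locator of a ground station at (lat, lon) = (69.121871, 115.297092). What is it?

OP79pc59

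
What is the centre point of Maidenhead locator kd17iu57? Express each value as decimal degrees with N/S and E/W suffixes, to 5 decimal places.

52.13542° S, 22.71250° E

Field K=10, D=3: +10·20° lon, +3·10° lat → SW at lon 20°, lat -60°.
Square 1, 7: +1·2° lon, +7·1° lat → SW at lon 22°, lat -53°.
Subsquare i=8, u=20: +8·0.0833333° lon, +20·0.0416667° lat → SW at lon 22.6667°, lat -52.1667°.
Extended square 5, 7: +5·0.00833333° lon, +7·0.00416667° lat → SW at lon 22.7083°, lat -52.1375°.
Cell spans 0.00833333° lon × 0.00416667° lat. Centre is SW corner plus half of each.
latitude 52.13542° S, longitude 22.71250° E.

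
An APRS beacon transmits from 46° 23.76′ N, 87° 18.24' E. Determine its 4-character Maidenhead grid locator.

NN36

Offset from 180°W / 90°S: lon 267.30°, lat 136.40°.
Field: lon ⌊267.30/20⌋ = 13 → N; lat ⌊136.40/10⌋ = 13 → N.
Square: lon ⌊7.30/2⌋ = 3; lat ⌊6.40/1⌋ = 6.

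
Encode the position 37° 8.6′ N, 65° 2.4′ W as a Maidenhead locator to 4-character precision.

Offset from 180°W / 90°S: lon 114.96°, lat 127.14°.
Field (20°×10°, letters A–R): lon ⌊114.96/20⌋ = 5 → F; lat ⌊127.14/10⌋ = 12 → M.
Square (2°×1°, digits 0–9): lon ⌊14.96/2⌋ = 7; lat ⌊7.14/1⌋ = 7.

FM77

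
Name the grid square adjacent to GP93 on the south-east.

Longitude square 9; +1 → 10, wraps to 0, carry into field.
Longitude field G = 6; +1 → 7 = H.
Latitude square 3; −1 → 2.

HP02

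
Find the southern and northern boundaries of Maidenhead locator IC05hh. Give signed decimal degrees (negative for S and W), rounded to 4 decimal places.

-64.7083, -64.6667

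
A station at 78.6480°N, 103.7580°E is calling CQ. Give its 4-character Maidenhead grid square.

OQ18

Shift to the Maidenhead origin (180°W, 90°S): lon 283.76, lat 168.65.
Field: lon ⌊283.76/20⌋ = 14 → O; lat ⌊168.65/10⌋ = 16 → Q.
Square: lon ⌊3.76/2⌋ = 1; lat ⌊8.65/1⌋ = 8.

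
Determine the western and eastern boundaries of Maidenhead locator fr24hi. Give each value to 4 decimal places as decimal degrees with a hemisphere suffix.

75.4167° W, 75.3333° W

Field F=5, R=17: +5·20° lon, +17·10° lat → SW at lon -80°, lat 80°.
Square 2, 4: +2·2° lon, +4·1° lat → SW at lon -76°, lat 84°.
Subsquare h=7, i=8: +7·0.0833333° lon, +8·0.0416667° lat → SW at lon -75.4167°, lat 84.3333°.
Cell spans 0.0833333° lon × 0.0416667° lat.
west 75.4167° W, east 75.3333° W.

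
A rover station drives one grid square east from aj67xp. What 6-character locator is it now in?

AJ77ap

Longitude subsquare x = 23; +1 → 24, wraps to 0 = a, carry into square.
Longitude square 6; +1 → 7.
The latitude characters are unchanged.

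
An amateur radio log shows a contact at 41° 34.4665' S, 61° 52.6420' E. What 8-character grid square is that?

ME08wk52

Add 180° to longitude and 90° to latitude: 241.87737, 48.42556.
Field: 241.87737/20 → 12 → M, 48.42556/10 → 4 → E; chars ME.
Square: 1.87737/2 → 0, 8.42556/1 → 8; chars 08.
Subsquare: 1.87737/0.0833333 → 22 → w, 0.42556/0.0416667 → 10 → k; chars wk.
Extended square: 0.04403/0.00833333 → 5, 0.00889/0.00416667 → 2; chars 52.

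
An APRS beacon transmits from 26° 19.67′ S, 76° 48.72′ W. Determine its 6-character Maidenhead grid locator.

FG13oq

Shift to the Maidenhead origin (180°W, 90°S): lon 103.1880, lat 63.6722.
Field: lon ⌊103.1880/20⌋ = 5 → F; lat ⌊63.6722/10⌋ = 6 → G.
Square: lon ⌊3.1880/2⌋ = 1; lat ⌊3.6722/1⌋ = 3.
Subsquare: lon ⌊1.1880/0.0833333⌋ = 14 → o; lat ⌊0.6722/0.0416667⌋ = 16 → q.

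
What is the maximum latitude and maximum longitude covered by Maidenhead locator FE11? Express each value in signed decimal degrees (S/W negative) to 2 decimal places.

-48.00, -76.00

Field F=5, E=4: +5·20° lon, +4·10° lat → SW at lon -80°, lat -50°.
Square 1, 1: +1·2° lon, +1·1° lat → SW at lon -78°, lat -49°.
Cell spans 2° lon × 1° lat. NE corner is SW corner plus one full cell.
latitude -48.00, longitude -76.00.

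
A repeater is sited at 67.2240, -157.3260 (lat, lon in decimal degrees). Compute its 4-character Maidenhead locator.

BP17

Shift to the Maidenhead origin (180°W, 90°S): lon 22.67, lat 157.22.
Field (20°×10°, letters A–R): lon ⌊22.67/20⌋ = 1 → B; lat ⌊157.22/10⌋ = 15 → P.
Square (2°×1°, digits 0–9): lon ⌊2.67/2⌋ = 1; lat ⌊7.22/1⌋ = 7.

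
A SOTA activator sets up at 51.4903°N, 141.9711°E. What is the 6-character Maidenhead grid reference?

Offset from 180°W / 90°S: lon 321.9711°, lat 141.4903°.
Field (20°×10°, letters A–R): 321.9711/20 → 16 → Q, 141.4903/10 → 14 → O; chars QO.
Square (2°×1°, digits 0–9): 1.9711/2 → 0, 1.4903/1 → 1; chars 01.
Subsquare (5′×2.5′, letters a–x): 1.9711/0.0833333 → 23 → x, 0.4903/0.0416667 → 11 → l; chars xl.

QO01xl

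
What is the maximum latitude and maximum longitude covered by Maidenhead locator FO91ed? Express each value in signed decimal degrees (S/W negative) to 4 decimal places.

Field F=5, O=14: +5·20° lon, +14·10° lat → SW at lon -80°, lat 50°.
Square 9, 1: +9·2° lon, +1·1° lat → SW at lon -62°, lat 51°.
Subsquare e=4, d=3: +4·0.0833333° lon, +3·0.0416667° lat → SW at lon -61.6667°, lat 51.125°.
Cell spans 0.0833333° lon × 0.0416667° lat. NE corner is SW corner plus one full cell.
latitude 51.1667, longitude -61.5833.

51.1667, -61.5833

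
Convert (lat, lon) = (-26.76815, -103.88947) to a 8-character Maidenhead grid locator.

DG83bf35

Shift to the Maidenhead origin (180°W, 90°S): lon 76.11053, lat 63.23185.
Field: 76.11053/20 → 3 → D, 63.23185/10 → 6 → G; chars DG.
Square: 16.11053/2 → 8, 3.23185/1 → 3; chars 83.
Subsquare: 0.11053/0.0833333 → 1 → b, 0.23185/0.0416667 → 5 → f; chars bf.
Extended square: 0.02720/0.00833333 → 3, 0.02352/0.00416667 → 5; chars 35.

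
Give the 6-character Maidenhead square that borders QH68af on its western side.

QH58xf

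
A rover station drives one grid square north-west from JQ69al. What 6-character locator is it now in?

JQ59xm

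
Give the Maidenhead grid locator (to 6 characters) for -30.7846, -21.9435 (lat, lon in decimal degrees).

HF99af

Shift to the Maidenhead origin (180°W, 90°S): lon 158.0565, lat 59.2154.
Field: lon ⌊158.0565/20⌋ = 7 → H; lat ⌊59.2154/10⌋ = 5 → F.
Square: lon ⌊18.0565/2⌋ = 9; lat ⌊9.2154/1⌋ = 9.
Subsquare: lon ⌊0.0565/0.0833333⌋ = 0 → a; lat ⌊0.2154/0.0416667⌋ = 5 → f.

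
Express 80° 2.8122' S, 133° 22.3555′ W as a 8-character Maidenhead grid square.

CA39hw58

Add 180° to longitude and 90° to latitude: 46.62741, 9.95313.
Field: lon ⌊46.62741/20⌋ = 2 → C; lat ⌊9.95313/10⌋ = 0 → A.
Square: lon ⌊6.62741/2⌋ = 3; lat ⌊9.95313/1⌋ = 9.
Subsquare: lon ⌊0.62741/0.0833333⌋ = 7 → h; lat ⌊0.95313/0.0416667⌋ = 22 → w.
Extended square: lon ⌊0.04408/0.00833333⌋ = 5; lat ⌊0.03646/0.00416667⌋ = 8.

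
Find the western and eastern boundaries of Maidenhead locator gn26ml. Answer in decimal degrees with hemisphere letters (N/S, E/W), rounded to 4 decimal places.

Field G=6, N=13: +6·20° lon, +13·10° lat → SW at lon -60°, lat 40°.
Square 2, 6: +2·2° lon, +6·1° lat → SW at lon -56°, lat 46°.
Subsquare m=12, l=11: +12·0.0833333° lon, +11·0.0416667° lat → SW at lon -55°, lat 46.4583°.
Cell spans 0.0833333° lon × 0.0416667° lat.
west 55.0000° W, east 54.9167° W.

55.0000° W, 54.9167° W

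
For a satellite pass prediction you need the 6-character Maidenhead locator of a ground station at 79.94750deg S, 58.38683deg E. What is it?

LB90eb

Add 180° to longitude and 90° to latitude: 238.3868, 10.0525.
Field: 238.3868/20 → 11 → L, 10.0525/10 → 1 → B; chars LB.
Square: 18.3868/2 → 9, 0.0525/1 → 0; chars 90.
Subsquare: 0.3868/0.0833333 → 4 → e, 0.0525/0.0416667 → 1 → b; chars eb.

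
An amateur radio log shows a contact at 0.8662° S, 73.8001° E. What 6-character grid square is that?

MI69vd

Offset from 180°W / 90°S: lon 253.8001°, lat 89.1338°.
Field: lon ⌊253.8001/20⌋ = 12 → M; lat ⌊89.1338/10⌋ = 8 → I.
Square: lon ⌊13.8001/2⌋ = 6; lat ⌊9.1338/1⌋ = 9.
Subsquare: lon ⌊1.8001/0.0833333⌋ = 21 → v; lat ⌊0.1338/0.0416667⌋ = 3 → d.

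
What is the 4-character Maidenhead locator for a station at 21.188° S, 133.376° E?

Shift to the Maidenhead origin (180°W, 90°S): lon 313.38, lat 68.81.
Field: 313.38/20 → 15 → P, 68.81/10 → 6 → G; chars PG.
Square: 13.38/2 → 6, 8.81/1 → 8; chars 68.

PG68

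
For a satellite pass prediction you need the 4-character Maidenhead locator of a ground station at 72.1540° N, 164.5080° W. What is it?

AQ72

Offset from 180°W / 90°S: lon 15.49°, lat 162.15°.
Field: lon ⌊15.49/20⌋ = 0 → A; lat ⌊162.15/10⌋ = 16 → Q.
Square: lon ⌊15.49/2⌋ = 7; lat ⌊2.15/1⌋ = 2.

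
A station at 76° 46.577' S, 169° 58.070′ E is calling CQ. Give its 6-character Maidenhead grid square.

RB43xf

Offset from 180°W / 90°S: lon 349.9678°, lat 13.2237°.
Field: lon ⌊349.9678/20⌋ = 17 → R; lat ⌊13.2237/10⌋ = 1 → B.
Square: lon ⌊9.9678/2⌋ = 4; lat ⌊3.2237/1⌋ = 3.
Subsquare: lon ⌊1.9678/0.0833333⌋ = 23 → x; lat ⌊0.2237/0.0416667⌋ = 5 → f.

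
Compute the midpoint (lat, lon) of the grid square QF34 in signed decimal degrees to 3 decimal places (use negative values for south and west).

-35.500, 147.000

Field Q=16, F=5: +16·20° lon, +5·10° lat → SW at lon 140°, lat -40°.
Square 3, 4: +3·2° lon, +4·1° lat → SW at lon 146°, lat -36°.
Cell spans 2° lon × 1° lat. Centre is SW corner plus half of each.
latitude -35.500, longitude 147.000.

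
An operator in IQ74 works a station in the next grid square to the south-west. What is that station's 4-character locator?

Longitude square 7; −1 → 6.
Latitude square 4; −1 → 3.

IQ63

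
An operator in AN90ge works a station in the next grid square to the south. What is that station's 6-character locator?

AN90gd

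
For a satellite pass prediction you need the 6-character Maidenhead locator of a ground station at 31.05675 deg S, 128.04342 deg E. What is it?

Offset from 180°W / 90°S: lon 308.0434°, lat 58.9432°.
Field (20°×10°, letters A–R): lon ⌊308.0434/20⌋ = 15 → P; lat ⌊58.9432/10⌋ = 5 → F.
Square (2°×1°, digits 0–9): lon ⌊8.0434/2⌋ = 4; lat ⌊8.9432/1⌋ = 8.
Subsquare (5′×2.5′, letters a–x): lon ⌊0.0434/0.0833333⌋ = 0 → a; lat ⌊0.9432/0.0416667⌋ = 22 → w.

PF48aw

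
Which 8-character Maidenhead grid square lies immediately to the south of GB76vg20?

Latitude extended square 0; −1 → -1, wraps to 9, carry into subsquare.
Latitude subsquare g = 6; −1 → 5 = f.
The longitude characters are unchanged.

GB76vf29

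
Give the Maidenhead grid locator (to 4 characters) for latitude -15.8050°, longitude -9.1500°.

Shift to the Maidenhead origin (180°W, 90°S): lon 170.85, lat 74.19.
Field (20°×10°, letters A–R): 170.85/20 → 8 → I, 74.19/10 → 7 → H; chars IH.
Square (2°×1°, digits 0–9): 10.85/2 → 5, 4.19/1 → 4; chars 54.

IH54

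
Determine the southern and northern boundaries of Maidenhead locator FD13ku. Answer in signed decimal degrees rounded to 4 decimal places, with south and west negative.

-56.1667, -56.1250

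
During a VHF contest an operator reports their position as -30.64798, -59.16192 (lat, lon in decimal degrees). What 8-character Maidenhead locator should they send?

GF09ki04

Offset from 180°W / 90°S: lon 120.83808°, lat 59.35202°.
Field: 120.83808/20 → 6 → G, 59.35202/10 → 5 → F; chars GF.
Square: 0.83808/2 → 0, 9.35202/1 → 9; chars 09.
Subsquare: 0.83808/0.0833333 → 10 → k, 0.35202/0.0416667 → 8 → i; chars ki.
Extended square: 0.00475/0.00833333 → 0, 0.01869/0.00416667 → 4; chars 04.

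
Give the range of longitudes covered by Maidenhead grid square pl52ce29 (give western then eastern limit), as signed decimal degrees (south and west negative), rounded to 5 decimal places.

130.18333, 130.19167

Field P=15, L=11: +15·20° lon, +11·10° lat → SW at lon 120°, lat 20°.
Square 5, 2: +5·2° lon, +2·1° lat → SW at lon 130°, lat 22°.
Subsquare c=2, e=4: +2·0.0833333° lon, +4·0.0416667° lat → SW at lon 130.167°, lat 22.1667°.
Extended square 2, 9: +2·0.00833333° lon, +9·0.00416667° lat → SW at lon 130.183°, lat 22.2042°.
Cell spans 0.00833333° lon × 0.00416667° lat.
west 130.18333, east 130.19167.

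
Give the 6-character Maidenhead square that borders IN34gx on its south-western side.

IN34fw

Longitude subsquare g = 6; −1 → 5 = f.
Latitude subsquare x = 23; −1 → 22 = w.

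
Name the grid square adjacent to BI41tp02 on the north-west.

Longitude extended square 0; −1 → -1, wraps to 9, carry into subsquare.
Longitude subsquare t = 19; −1 → 18 = s.
Latitude extended square 2; +1 → 3.

BI41sp93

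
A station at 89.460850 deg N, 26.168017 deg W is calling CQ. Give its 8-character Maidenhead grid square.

Offset from 180°W / 90°S: lon 153.83198°, lat 179.46085°.
Field: lon ⌊153.83198/20⌋ = 7 → H; lat ⌊179.46085/10⌋ = 17 → R.
Square: lon ⌊13.83198/2⌋ = 6; lat ⌊9.46085/1⌋ = 9.
Subsquare: lon ⌊1.83198/0.0833333⌋ = 21 → v; lat ⌊0.46085/0.0416667⌋ = 11 → l.
Extended square: lon ⌊0.08198/0.00833333⌋ = 9; lat ⌊0.00252/0.00416667⌋ = 0.

HR69vl90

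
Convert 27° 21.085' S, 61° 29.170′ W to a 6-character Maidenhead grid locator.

FG92gp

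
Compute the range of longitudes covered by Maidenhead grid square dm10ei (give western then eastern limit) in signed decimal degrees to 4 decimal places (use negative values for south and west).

-117.6667, -117.5833

Field D=3, M=12: +3·20° lon, +12·10° lat → SW at lon -120°, lat 30°.
Square 1, 0: +1·2° lon, +0·1° lat → SW at lon -118°, lat 30°.
Subsquare e=4, i=8: +4·0.0833333° lon, +8·0.0416667° lat → SW at lon -117.667°, lat 30.3333°.
Cell spans 0.0833333° lon × 0.0416667° lat.
west -117.6667, east -117.5833.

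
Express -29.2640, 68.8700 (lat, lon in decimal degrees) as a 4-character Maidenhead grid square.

MG40

Add 180° to longitude and 90° to latitude: 248.87, 60.74.
Field: 248.87/20 → 12 → M, 60.74/10 → 6 → G; chars MG.
Square: 8.87/2 → 4, 0.74/1 → 0; chars 40.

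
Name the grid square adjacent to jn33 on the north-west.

JN24

Longitude square 3; −1 → 2.
Latitude square 3; +1 → 4.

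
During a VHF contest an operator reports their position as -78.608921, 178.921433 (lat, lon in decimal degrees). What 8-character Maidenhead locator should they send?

Offset from 180°W / 90°S: lon 358.92143°, lat 11.39108°.
Field: lon ⌊358.92143/20⌋ = 17 → R; lat ⌊11.39108/10⌋ = 1 → B.
Square: lon ⌊18.92143/2⌋ = 9; lat ⌊1.39108/1⌋ = 1.
Subsquare: lon ⌊0.92143/0.0833333⌋ = 11 → l; lat ⌊0.39108/0.0416667⌋ = 9 → j.
Extended square: lon ⌊0.00477/0.00833333⌋ = 0; lat ⌊0.01608/0.00416667⌋ = 3.

RB91lj03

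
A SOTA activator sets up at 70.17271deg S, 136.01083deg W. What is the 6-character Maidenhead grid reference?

CB19xt

Offset from 180°W / 90°S: lon 43.9892°, lat 19.8273°.
Field: lon ⌊43.9892/20⌋ = 2 → C; lat ⌊19.8273/10⌋ = 1 → B.
Square: lon ⌊3.9892/2⌋ = 1; lat ⌊9.8273/1⌋ = 9.
Subsquare: lon ⌊1.9892/0.0833333⌋ = 23 → x; lat ⌊0.8273/0.0416667⌋ = 19 → t.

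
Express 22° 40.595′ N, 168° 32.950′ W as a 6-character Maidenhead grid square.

AL52rq

Shift to the Maidenhead origin (180°W, 90°S): lon 11.4508, lat 112.6766.
Field: lon ⌊11.4508/20⌋ = 0 → A; lat ⌊112.6766/10⌋ = 11 → L.
Square: lon ⌊11.4508/2⌋ = 5; lat ⌊2.6766/1⌋ = 2.
Subsquare: lon ⌊1.4508/0.0833333⌋ = 17 → r; lat ⌊0.6766/0.0416667⌋ = 16 → q.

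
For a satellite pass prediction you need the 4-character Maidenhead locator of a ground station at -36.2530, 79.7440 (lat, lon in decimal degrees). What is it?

MF93

Shift to the Maidenhead origin (180°W, 90°S): lon 259.74, lat 53.75.
Field (20°×10°, letters A–R): 259.74/20 → 12 → M, 53.75/10 → 5 → F; chars MF.
Square (2°×1°, digits 0–9): 19.74/2 → 9, 3.75/1 → 3; chars 93.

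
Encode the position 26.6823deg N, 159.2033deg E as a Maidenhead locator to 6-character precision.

QL96oq

Shift to the Maidenhead origin (180°W, 90°S): lon 339.2033, lat 116.6823.
Field: lon ⌊339.2033/20⌋ = 16 → Q; lat ⌊116.6823/10⌋ = 11 → L.
Square: lon ⌊19.2033/2⌋ = 9; lat ⌊6.6823/1⌋ = 6.
Subsquare: lon ⌊1.2033/0.0833333⌋ = 14 → o; lat ⌊0.6823/0.0416667⌋ = 16 → q.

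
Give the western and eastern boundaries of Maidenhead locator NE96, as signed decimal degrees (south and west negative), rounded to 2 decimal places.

98.00, 100.00

Field N=13, E=4: +13·20° lon, +4·10° lat → SW at lon 80°, lat -50°.
Square 9, 6: +9·2° lon, +6·1° lat → SW at lon 98°, lat -44°.
Cell spans 2° lon × 1° lat.
west 98.00, east 100.00.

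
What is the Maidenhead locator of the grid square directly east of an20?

AN30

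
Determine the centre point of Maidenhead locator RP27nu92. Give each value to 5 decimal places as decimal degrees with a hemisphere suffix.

67.84375° N, 165.16250° E

Field R=17, P=15: +17·20° lon, +15·10° lat → SW at lon 160°, lat 60°.
Square 2, 7: +2·2° lon, +7·1° lat → SW at lon 164°, lat 67°.
Subsquare n=13, u=20: +13·0.0833333° lon, +20·0.0416667° lat → SW at lon 165.083°, lat 67.8333°.
Extended square 9, 2: +9·0.00833333° lon, +2·0.00416667° lat → SW at lon 165.158°, lat 67.8417°.
Cell spans 0.00833333° lon × 0.00416667° lat. Centre is SW corner plus half of each.
latitude 67.84375° N, longitude 165.16250° E.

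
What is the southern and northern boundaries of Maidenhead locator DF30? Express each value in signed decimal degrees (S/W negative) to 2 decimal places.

Field D=3, F=5: +3·20° lon, +5·10° lat → SW at lon -120°, lat -40°.
Square 3, 0: +3·2° lon, +0·1° lat → SW at lon -114°, lat -40°.
Cell spans 2° lon × 1° lat.
south -40.00, north -39.00.

-40.00, -39.00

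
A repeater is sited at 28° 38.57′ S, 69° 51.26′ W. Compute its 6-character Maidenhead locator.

FG51bi

Add 180° to longitude and 90° to latitude: 110.1457, 61.3572.
Field: 110.1457/20 → 5 → F, 61.3572/10 → 6 → G; chars FG.
Square: 10.1457/2 → 5, 1.3572/1 → 1; chars 51.
Subsquare: 0.1457/0.0833333 → 1 → b, 0.3572/0.0416667 → 8 → i; chars bi.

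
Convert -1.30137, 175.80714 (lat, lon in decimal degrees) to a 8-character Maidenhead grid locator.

RI78vq67

Shift to the Maidenhead origin (180°W, 90°S): lon 355.80714, lat 88.69863.
Field: lon ⌊355.80714/20⌋ = 17 → R; lat ⌊88.69863/10⌋ = 8 → I.
Square: lon ⌊15.80714/2⌋ = 7; lat ⌊8.69863/1⌋ = 8.
Subsquare: lon ⌊1.80714/0.0833333⌋ = 21 → v; lat ⌊0.69863/0.0416667⌋ = 16 → q.
Extended square: lon ⌊0.05714/0.00833333⌋ = 6; lat ⌊0.03196/0.00416667⌋ = 7.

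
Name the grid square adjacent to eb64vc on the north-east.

EB64wd

Longitude subsquare v = 21; +1 → 22 = w.
Latitude subsquare c = 2; +1 → 3 = d.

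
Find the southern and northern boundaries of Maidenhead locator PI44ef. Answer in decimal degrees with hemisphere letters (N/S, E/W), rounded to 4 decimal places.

5.7917° S, 5.7500° S

Field P=15, I=8: +15·20° lon, +8·10° lat → SW at lon 120°, lat -10°.
Square 4, 4: +4·2° lon, +4·1° lat → SW at lon 128°, lat -6°.
Subsquare e=4, f=5: +4·0.0833333° lon, +5·0.0416667° lat → SW at lon 128.333°, lat -5.79167°.
Cell spans 0.0833333° lon × 0.0416667° lat.
south 5.7917° S, north 5.7500° S.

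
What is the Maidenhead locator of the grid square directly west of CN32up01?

Longitude extended square 0; −1 → -1, wraps to 9, carry into subsquare.
Longitude subsquare u = 20; −1 → 19 = t.
The latitude characters are unchanged.

CN32tp91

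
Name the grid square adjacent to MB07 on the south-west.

LB96

Longitude square 0; −1 → -1, wraps to 9, carry into field.
Longitude field M = 12; −1 → 11 = L.
Latitude square 7; −1 → 6.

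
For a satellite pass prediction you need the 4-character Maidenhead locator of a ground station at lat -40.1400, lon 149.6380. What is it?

QE49

Offset from 180°W / 90°S: lon 329.64°, lat 49.86°.
Field: lon ⌊329.64/20⌋ = 16 → Q; lat ⌊49.86/10⌋ = 4 → E.
Square: lon ⌊9.64/2⌋ = 4; lat ⌊9.86/1⌋ = 9.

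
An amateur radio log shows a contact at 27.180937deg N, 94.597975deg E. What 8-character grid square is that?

Offset from 180°W / 90°S: lon 274.59798°, lat 117.18094°.
Field: 274.59798/20 → 13 → N, 117.18094/10 → 11 → L; chars NL.
Square: 14.59798/2 → 7, 7.18094/1 → 7; chars 77.
Subsquare: 0.59798/0.0833333 → 7 → h, 0.18094/0.0416667 → 4 → e; chars he.
Extended square: 0.01464/0.00833333 → 1, 0.01427/0.00416667 → 3; chars 13.

NL77he13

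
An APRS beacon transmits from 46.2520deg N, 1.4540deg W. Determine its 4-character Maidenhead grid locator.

IN96

Offset from 180°W / 90°S: lon 178.55°, lat 136.25°.
Field: 178.55/20 → 8 → I, 136.25/10 → 13 → N; chars IN.
Square: 18.55/2 → 9, 6.25/1 → 6; chars 96.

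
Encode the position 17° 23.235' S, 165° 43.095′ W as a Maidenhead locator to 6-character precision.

AH72do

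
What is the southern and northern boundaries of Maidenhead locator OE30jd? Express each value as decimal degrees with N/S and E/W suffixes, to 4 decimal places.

Field O=14, E=4: +14·20° lon, +4·10° lat → SW at lon 100°, lat -50°.
Square 3, 0: +3·2° lon, +0·1° lat → SW at lon 106°, lat -50°.
Subsquare j=9, d=3: +9·0.0833333° lon, +3·0.0416667° lat → SW at lon 106.75°, lat -49.875°.
Cell spans 0.0833333° lon × 0.0416667° lat.
south 49.8750° S, north 49.8333° S.

49.8750° S, 49.8333° S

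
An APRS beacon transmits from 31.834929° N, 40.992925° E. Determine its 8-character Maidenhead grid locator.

LM01lu90

Shift to the Maidenhead origin (180°W, 90°S): lon 220.99293, lat 121.83493.
Field: 220.99293/20 → 11 → L, 121.83493/10 → 12 → M; chars LM.
Square: 0.99293/2 → 0, 1.83493/1 → 1; chars 01.
Subsquare: 0.99293/0.0833333 → 11 → l, 0.83493/0.0416667 → 20 → u; chars lu.
Extended square: 0.07626/0.00833333 → 9, 0.00160/0.00416667 → 0; chars 90.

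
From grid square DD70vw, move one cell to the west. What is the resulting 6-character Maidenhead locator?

Longitude subsquare v = 21; −1 → 20 = u.
The latitude characters are unchanged.

DD70uw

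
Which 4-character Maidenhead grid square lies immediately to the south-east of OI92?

Longitude square 9; +1 → 10, wraps to 0, carry into field.
Longitude field O = 14; +1 → 15 = P.
Latitude square 2; −1 → 1.

PI01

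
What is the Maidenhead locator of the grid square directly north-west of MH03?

LH94

Longitude square 0; −1 → -1, wraps to 9, carry into field.
Longitude field M = 12; −1 → 11 = L.
Latitude square 3; +1 → 4.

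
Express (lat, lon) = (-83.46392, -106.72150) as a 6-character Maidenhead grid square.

DA66pm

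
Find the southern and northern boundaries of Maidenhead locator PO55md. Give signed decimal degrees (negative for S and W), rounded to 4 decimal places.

55.1250, 55.1667

Field P=15, O=14: +15·20° lon, +14·10° lat → SW at lon 120°, lat 50°.
Square 5, 5: +5·2° lon, +5·1° lat → SW at lon 130°, lat 55°.
Subsquare m=12, d=3: +12·0.0833333° lon, +3·0.0416667° lat → SW at lon 131°, lat 55.125°.
Cell spans 0.0833333° lon × 0.0416667° lat.
south 55.1250, north 55.1667.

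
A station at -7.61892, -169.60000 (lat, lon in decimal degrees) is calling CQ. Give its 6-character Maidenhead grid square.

Add 180° to longitude and 90° to latitude: 10.4000, 82.3811.
Field: 10.4000/20 → 0 → A, 82.3811/10 → 8 → I; chars AI.
Square: 10.4000/2 → 5, 2.3811/1 → 2; chars 52.
Subsquare: 0.4000/0.0833333 → 4 → e, 0.3811/0.0416667 → 9 → j; chars ej.

AI52ej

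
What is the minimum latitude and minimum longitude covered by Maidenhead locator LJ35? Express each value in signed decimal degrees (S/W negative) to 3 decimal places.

5.000, 46.000

Field L=11, J=9: +11·20° lon, +9·10° lat → SW at lon 40°, lat 0°.
Square 3, 5: +3·2° lon, +5·1° lat → SW at lon 46°, lat 5°.
latitude 5.000, longitude 46.000.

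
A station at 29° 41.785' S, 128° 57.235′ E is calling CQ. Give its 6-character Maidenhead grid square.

PG40lh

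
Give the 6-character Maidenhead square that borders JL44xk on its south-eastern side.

Longitude subsquare x = 23; +1 → 24, wraps to 0 = a, carry into square.
Longitude square 4; +1 → 5.
Latitude subsquare k = 10; −1 → 9 = j.

JL54aj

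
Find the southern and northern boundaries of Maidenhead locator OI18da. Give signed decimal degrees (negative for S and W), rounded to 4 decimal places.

Field O=14, I=8: +14·20° lon, +8·10° lat → SW at lon 100°, lat -10°.
Square 1, 8: +1·2° lon, +8·1° lat → SW at lon 102°, lat -2°.
Subsquare d=3, a=0: +3·0.0833333° lon, +0·0.0416667° lat → SW at lon 102.25°, lat -2°.
Cell spans 0.0833333° lon × 0.0416667° lat.
south -2.0000, north -1.9583.

-2.0000, -1.9583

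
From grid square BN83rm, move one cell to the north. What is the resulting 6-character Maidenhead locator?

BN83rn

Latitude subsquare m = 12; +1 → 13 = n.
The longitude characters are unchanged.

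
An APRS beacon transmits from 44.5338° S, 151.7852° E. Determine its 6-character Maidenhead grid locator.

QE55vl

Add 180° to longitude and 90° to latitude: 331.7852, 45.4662.
Field: lon ⌊331.7852/20⌋ = 16 → Q; lat ⌊45.4662/10⌋ = 4 → E.
Square: lon ⌊11.7852/2⌋ = 5; lat ⌊5.4662/1⌋ = 5.
Subsquare: lon ⌊1.7852/0.0833333⌋ = 21 → v; lat ⌊0.4662/0.0416667⌋ = 11 → l.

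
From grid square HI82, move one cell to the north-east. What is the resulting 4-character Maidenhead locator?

Longitude square 8; +1 → 9.
Latitude square 2; +1 → 3.

HI93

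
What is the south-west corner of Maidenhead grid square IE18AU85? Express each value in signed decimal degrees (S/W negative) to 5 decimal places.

-41.14583, -17.93333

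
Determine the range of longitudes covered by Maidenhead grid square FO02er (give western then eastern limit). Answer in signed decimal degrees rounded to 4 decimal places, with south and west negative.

-79.6667, -79.5833

Field F=5, O=14: +5·20° lon, +14·10° lat → SW at lon -80°, lat 50°.
Square 0, 2: +0·2° lon, +2·1° lat → SW at lon -80°, lat 52°.
Subsquare e=4, r=17: +4·0.0833333° lon, +17·0.0416667° lat → SW at lon -79.6667°, lat 52.7083°.
Cell spans 0.0833333° lon × 0.0416667° lat.
west -79.6667, east -79.5833.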